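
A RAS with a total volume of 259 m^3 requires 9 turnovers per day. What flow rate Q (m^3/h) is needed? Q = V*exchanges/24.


Daily recirculation volume = 259 m^3 * 9 = 2331 m^3/day
Flow rate Q = daily volume / 24 h = 2331 / 24 = 97.125 m^3/h

97.125 m^3/h


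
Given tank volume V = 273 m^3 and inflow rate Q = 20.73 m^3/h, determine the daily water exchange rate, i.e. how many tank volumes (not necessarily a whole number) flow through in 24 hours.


Daily flow volume = 20.73 m^3/h * 24 h = 497.52 m^3/day
Exchanges = daily flow / tank volume = 497.52 / 273 = 1.82242 exchanges/day

1.82242 exchanges/day


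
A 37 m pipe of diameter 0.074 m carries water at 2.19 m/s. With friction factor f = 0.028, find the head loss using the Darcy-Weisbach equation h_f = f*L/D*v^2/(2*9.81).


v^2 = 2.19^2 = 4.7961 m^2/s^2
L/D = 37/0.074 = 500
h_f = f*(L/D)*v^2/(2g) = 0.028 * 500 * 4.7961 / 19.62 = 3.42229 m

3.42229 m


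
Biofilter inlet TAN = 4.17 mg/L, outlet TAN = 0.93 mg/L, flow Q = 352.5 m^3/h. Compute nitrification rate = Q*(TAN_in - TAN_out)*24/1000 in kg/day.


Concentration drop: TAN_in - TAN_out = 4.17 - 0.93 = 3.24 mg/L
Hourly TAN removed = Q * dTAN = 352.5 m^3/h * 3.24 mg/L = 1142.1 g/h  (m^3/h * mg/L = g/h)
Daily TAN removed = 1142.1 * 24 = 27410.4 g/day
Convert to kg/day: 27410.4 / 1000 = 27.4104 kg/day

27.4104 kg/day


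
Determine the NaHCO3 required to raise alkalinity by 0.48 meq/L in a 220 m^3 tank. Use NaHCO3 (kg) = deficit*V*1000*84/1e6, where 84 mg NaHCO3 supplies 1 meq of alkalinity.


Tank volume in L = 220 m^3 * 1000 = 220000 L
Total meq required = 0.48 meq/L * 220000 L = 105600 meq
NaHCO3 mass = 105600 meq * 84 mg/meq / 1e6 = 8.8704 kg

8.8704 kg


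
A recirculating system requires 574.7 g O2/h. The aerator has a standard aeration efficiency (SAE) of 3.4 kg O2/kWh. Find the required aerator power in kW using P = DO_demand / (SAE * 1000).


SAE in g O2/kWh = 3.4 * 1000 = 3400 g/kWh
P = DO_demand / SAE_g = 574.7 / 3400 = 0.169029 kW

0.169029 kW


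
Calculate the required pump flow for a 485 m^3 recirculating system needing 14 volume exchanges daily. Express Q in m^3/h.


Daily recirculation volume = 485 m^3 * 14 = 6790 m^3/day
Flow rate Q = daily volume / 24 h = 6790 / 24 = 282.917 m^3/h

282.917 m^3/h


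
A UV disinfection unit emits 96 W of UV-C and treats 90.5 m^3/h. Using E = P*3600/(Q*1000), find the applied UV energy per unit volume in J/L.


Energy delivered per hour = 96 W * 3600 s = 345600 J/h
Volume treated per hour = 90.5 m^3/h * 1000 = 90500 L/h
dose = 345600 / 90500 = 3.81878 J/L

3.81878 J/L


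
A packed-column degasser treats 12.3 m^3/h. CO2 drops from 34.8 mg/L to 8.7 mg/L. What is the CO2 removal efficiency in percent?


CO2_out / CO2_in = 8.7 / 34.8 = 0.25
Fraction remaining = 0.25
efficiency = (1 - 0.25) * 100 = 75 %

75 %


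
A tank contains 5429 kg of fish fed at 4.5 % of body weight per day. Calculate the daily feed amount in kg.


Feeding rate fraction = 4.5% / 100 = 0.045
Daily feed = 5429 kg * 0.045 = 244.305 kg/day

244.305 kg/day


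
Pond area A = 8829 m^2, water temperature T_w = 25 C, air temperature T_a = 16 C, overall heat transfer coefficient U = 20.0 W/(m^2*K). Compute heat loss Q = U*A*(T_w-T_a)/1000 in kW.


Temperature difference dT = 25 - 16 = 9 K
Heat loss (W) = U * A * dT = 20.0 * 8829 * 9 = 1589220 W
Convert to kW: 1589220 / 1000 = 1589.22 kW

1589.22 kW


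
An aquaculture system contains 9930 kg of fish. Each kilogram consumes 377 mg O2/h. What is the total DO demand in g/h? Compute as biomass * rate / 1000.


Total O2 consumption (mg/h) = 9930 kg * 377 mg/(kg*h) = 3743610 mg/h
Convert to g/h: 3743610 / 1000 = 3743.61 g/h

3743.61 g/h


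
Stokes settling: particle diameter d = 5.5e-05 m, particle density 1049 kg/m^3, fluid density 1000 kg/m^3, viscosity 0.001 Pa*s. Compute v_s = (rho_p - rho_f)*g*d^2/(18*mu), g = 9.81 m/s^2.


Density difference: rho_p - rho_f = 1049 - 1000 = 49 kg/m^3
d^2 = (5.5e-05)^2 = 3.025e-09 m^2
Numerator = (rho_p - rho_f) * g * d^2 = 49 * 9.81 * 3.025e-09 = 1.4540873e-06
Denominator = 18 * mu = 18 * 0.001 = 0.018
v_s = 1.4540873e-06 / 0.018 = 8.07826e-05 m/s
Check: Re = rho_f * v_s * d / mu = 1000 * 8.07826e-05 * 5.5e-05 / 0.001 = 0.00444 < 1, so Stokes' law applies.

8.07826e-05 m/s


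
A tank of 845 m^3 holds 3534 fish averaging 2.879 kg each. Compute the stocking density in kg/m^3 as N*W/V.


Total biomass = 3534 fish * 2.879 kg = 10174.386 kg
Density = total biomass / volume = 10174.386 / 845 = 12.0407 kg/m^3

12.0407 kg/m^3


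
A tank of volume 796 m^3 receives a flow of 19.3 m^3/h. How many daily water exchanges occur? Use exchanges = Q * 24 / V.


Daily flow volume = 19.3 m^3/h * 24 h = 463.2 m^3/day
Exchanges = daily flow / tank volume = 463.2 / 796 = 0.58191 exchanges/day

0.58191 exchanges/day


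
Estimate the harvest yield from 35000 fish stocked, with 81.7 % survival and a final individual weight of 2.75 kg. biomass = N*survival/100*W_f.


Survivors = 35000 * 81.7/100 = 28595 fish
Harvest biomass = survivors * W_f = 28595 * 2.75 = 78636.25 kg

78636.25 kg


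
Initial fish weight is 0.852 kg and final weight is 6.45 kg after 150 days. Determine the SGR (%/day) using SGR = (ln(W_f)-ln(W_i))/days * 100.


ln(W_f) = ln(6.45) = 1.8640801
ln(W_i) = ln(0.852) = -0.16016875
ln(W_f) - ln(W_i) = 1.8640801 - -0.16016875 = 2.0242489
SGR = 2.0242489 / 150 * 100 = 1.3495 %/day

1.3495 %/day


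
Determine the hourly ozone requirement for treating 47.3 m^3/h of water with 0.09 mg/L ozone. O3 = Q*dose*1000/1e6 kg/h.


O3 demand (mg/h) = Q * dose * 1000 = 47.3 * 0.09 * 1000 = 4257 mg/h
Convert mg to kg: 4257 / 1e6 = 0.004257 kg/h

0.004257 kg/h


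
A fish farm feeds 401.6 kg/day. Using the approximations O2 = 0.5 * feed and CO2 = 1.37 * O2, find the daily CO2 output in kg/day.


O2 = 401.6 * 0.5 = 200.8
CO2 = 200.8 * 1.37 = 275.096

275.096 kg/day


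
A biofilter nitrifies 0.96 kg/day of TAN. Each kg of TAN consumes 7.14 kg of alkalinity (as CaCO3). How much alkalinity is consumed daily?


Alkalinity factor: 7.14 kg CaCO3 consumed per kg TAN nitrified
alk = 0.96 kg TAN * 7.14 = 6.8544 kg CaCO3/day

6.8544 kg CaCO3/day


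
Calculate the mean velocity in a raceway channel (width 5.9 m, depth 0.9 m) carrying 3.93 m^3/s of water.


Cross-sectional area = W * d = 5.9 * 0.9 = 5.31 m^2
Velocity = Q / A = 3.93 / 5.31 = 0.740113 m/s

0.740113 m/s


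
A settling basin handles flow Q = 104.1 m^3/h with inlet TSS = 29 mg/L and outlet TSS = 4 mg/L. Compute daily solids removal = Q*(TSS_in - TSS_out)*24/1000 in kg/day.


Concentration drop: TSS_in - TSS_out = 29 - 4 = 25 mg/L
Hourly solids removed = Q * dTSS = 104.1 m^3/h * 25 mg/L = 2602.5 g/h  (m^3/h * mg/L = g/h)
Daily solids removed = 2602.5 * 24 = 62460 g/day
Convert g to kg: 62460 / 1000 = 62.46 kg/day

62.46 kg/day


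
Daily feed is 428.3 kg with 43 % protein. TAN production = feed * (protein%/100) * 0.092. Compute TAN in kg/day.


Protein in feed = 428.3 * 43/100 = 184.169 kg/day
TAN = protein * 0.092 = 184.169 * 0.092 = 16.943548 kg/day

16.943548 kg/day


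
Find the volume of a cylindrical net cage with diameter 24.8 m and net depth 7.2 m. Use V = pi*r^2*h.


r = d/2 = 24.8/2 = 12.4 m
Base area = pi*r^2 = pi*12.4^2 = 483.05129 m^2
Volume = 483.05129 * 7.2 = 3477.97 m^3

3477.97 m^3


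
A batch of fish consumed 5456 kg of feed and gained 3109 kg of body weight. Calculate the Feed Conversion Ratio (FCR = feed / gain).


FCR = feed consumed / weight gained
FCR = 5456 kg / 3109 kg = 1.75491

1.75491


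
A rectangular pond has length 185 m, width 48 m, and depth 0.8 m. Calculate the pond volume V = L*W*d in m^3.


Base area = L * W = 185 * 48 = 8880 m^2
Volume = area * depth = 8880 * 0.8 = 7104 m^3

7104 m^3


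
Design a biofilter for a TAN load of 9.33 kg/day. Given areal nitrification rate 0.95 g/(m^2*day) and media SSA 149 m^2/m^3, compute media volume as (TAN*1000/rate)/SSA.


A = 9.33*1000 / 0.95 = 9821.0526 m^2
V = 9821.0526 / 149 = 65.9131

65.9131 m^3


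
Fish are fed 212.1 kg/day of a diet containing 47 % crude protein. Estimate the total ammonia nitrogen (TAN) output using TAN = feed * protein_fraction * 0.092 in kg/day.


Protein in feed = 212.1 * 47/100 = 99.687 kg/day
TAN = protein * 0.092 = 99.687 * 0.092 = 9.171204 kg/day

9.171204 kg/day


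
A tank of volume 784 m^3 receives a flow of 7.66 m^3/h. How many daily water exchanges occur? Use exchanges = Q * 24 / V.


Daily flow volume = 7.66 m^3/h * 24 h = 183.84 m^3/day
Exchanges = daily flow / tank volume = 183.84 / 784 = 0.23449 exchanges/day

0.23449 exchanges/day


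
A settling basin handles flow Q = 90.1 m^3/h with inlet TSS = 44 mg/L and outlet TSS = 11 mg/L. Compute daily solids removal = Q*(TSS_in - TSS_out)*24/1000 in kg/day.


Concentration drop: TSS_in - TSS_out = 44 - 11 = 33 mg/L
Hourly solids removed = Q * dTSS = 90.1 m^3/h * 33 mg/L = 2973.3 g/h  (m^3/h * mg/L = g/h)
Daily solids removed = 2973.3 * 24 = 71359.2 g/day
Convert g to kg: 71359.2 / 1000 = 71.3592 kg/day

71.3592 kg/day


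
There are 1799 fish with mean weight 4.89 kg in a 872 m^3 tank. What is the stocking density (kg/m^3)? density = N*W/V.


Total biomass = 1799 fish * 4.89 kg = 8797.11 kg
Density = total biomass / volume = 8797.11 / 872 = 10.0884 kg/m^3

10.0884 kg/m^3


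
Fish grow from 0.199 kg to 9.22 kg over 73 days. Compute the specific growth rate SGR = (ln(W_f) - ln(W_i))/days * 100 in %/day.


ln(W_f) = ln(9.22) = 2.221375
ln(W_i) = ln(0.199) = -1.6144505
ln(W_f) - ln(W_i) = 2.221375 - -1.6144505 = 3.8358255
SGR = 3.8358255 / 73 * 100 = 5.25456 %/day

5.25456 %/day


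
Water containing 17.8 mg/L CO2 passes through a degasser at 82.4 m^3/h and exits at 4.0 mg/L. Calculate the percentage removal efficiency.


CO2_out / CO2_in = 4.0 / 17.8 = 0.2247191
Fraction remaining = 0.2247191
efficiency = (1 - 0.2247191) * 100 = 77.5281 %

77.5281 %


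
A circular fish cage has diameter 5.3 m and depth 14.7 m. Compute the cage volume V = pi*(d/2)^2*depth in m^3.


r = d/2 = 5.3/2 = 2.65 m
Base area = pi*r^2 = pi*2.65^2 = 22.061834 m^2
Volume = 22.061834 * 14.7 = 324.309 m^3

324.309 m^3


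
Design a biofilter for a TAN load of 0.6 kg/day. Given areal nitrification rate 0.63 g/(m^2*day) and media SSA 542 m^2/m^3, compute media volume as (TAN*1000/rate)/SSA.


A = 0.6*1000 / 0.63 = 952.38095 m^2
V = 952.38095 / 542 = 1.75716

1.75716 m^3


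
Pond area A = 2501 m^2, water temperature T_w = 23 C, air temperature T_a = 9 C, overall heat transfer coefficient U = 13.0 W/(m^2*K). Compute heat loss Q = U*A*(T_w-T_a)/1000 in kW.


Temperature difference dT = 23 - 9 = 14 K
Heat loss (W) = U * A * dT = 13.0 * 2501 * 14 = 455182 W
Convert to kW: 455182 / 1000 = 455.182 kW

455.182 kW


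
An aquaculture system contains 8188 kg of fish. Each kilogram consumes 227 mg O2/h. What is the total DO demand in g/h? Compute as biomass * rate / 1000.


Total O2 consumption (mg/h) = 8188 kg * 227 mg/(kg*h) = 1858676 mg/h
Convert to g/h: 1858676 / 1000 = 1858.676 g/h

1858.676 g/h


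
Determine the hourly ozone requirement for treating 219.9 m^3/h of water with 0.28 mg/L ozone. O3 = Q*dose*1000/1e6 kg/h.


O3 demand (mg/h) = Q * dose * 1000 = 219.9 * 0.28 * 1000 = 61572 mg/h
Convert mg to kg: 61572 / 1e6 = 0.061572 kg/h

0.061572 kg/h


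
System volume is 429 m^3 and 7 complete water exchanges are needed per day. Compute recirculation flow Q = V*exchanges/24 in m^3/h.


Daily recirculation volume = 429 m^3 * 7 = 3003 m^3/day
Flow rate Q = daily volume / 24 h = 3003 / 24 = 125.125 m^3/h

125.125 m^3/h


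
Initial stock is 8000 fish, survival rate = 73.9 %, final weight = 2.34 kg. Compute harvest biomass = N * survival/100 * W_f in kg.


Survivors = 8000 * 73.9/100 = 5912 fish
Harvest biomass = survivors * W_f = 5912 * 2.34 = 13834.08 kg

13834.08 kg


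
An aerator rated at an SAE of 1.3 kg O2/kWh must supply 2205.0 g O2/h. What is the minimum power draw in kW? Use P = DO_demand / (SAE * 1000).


SAE in g O2/kWh = 1.3 * 1000 = 1300 g/kWh
P = DO_demand / SAE_g = 2205.0 / 1300 = 1.69615 kW

1.69615 kW


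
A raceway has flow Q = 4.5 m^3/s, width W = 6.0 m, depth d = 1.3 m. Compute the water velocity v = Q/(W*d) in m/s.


Cross-sectional area = W * d = 6.0 * 1.3 = 7.8 m^2
Velocity = Q / A = 4.5 / 7.8 = 0.576923 m/s

0.576923 m/s


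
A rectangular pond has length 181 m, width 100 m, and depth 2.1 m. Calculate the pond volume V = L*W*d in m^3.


Base area = L * W = 181 * 100 = 18100 m^2
Volume = area * depth = 18100 * 2.1 = 38010 m^3

38010 m^3


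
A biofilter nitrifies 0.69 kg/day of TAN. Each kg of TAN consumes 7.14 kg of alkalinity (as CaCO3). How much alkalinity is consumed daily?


Alkalinity factor: 7.14 kg CaCO3 consumed per kg TAN nitrified
alk = 0.69 kg TAN * 7.14 = 4.9266 kg CaCO3/day

4.9266 kg CaCO3/day


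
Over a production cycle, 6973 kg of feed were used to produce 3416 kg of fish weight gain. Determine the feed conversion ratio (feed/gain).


FCR = feed consumed / weight gained
FCR = 6973 kg / 3416 kg = 2.04128

2.04128


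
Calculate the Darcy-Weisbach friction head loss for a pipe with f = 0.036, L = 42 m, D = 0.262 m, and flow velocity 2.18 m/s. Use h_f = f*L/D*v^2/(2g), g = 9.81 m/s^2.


v^2 = 2.18^2 = 4.7524 m^2/s^2
L/D = 42/0.262 = 160.30534
h_f = f*(L/D)*v^2/(2g) = 0.036 * 160.30534 * 4.7524 / 19.62 = 1.39786 m

1.39786 m


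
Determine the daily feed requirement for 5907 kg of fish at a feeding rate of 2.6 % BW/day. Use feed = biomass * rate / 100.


Feeding rate fraction = 2.6% / 100 = 0.026
Daily feed = 5907 kg * 0.026 = 153.582 kg/day

153.582 kg/day


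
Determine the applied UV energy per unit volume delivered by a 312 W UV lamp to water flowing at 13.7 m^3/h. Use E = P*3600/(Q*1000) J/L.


Energy delivered per hour = 312 W * 3600 s = 1123200 J/h
Volume treated per hour = 13.7 m^3/h * 1000 = 13700 L/h
dose = 1123200 / 13700 = 81.9854 J/L

81.9854 J/L


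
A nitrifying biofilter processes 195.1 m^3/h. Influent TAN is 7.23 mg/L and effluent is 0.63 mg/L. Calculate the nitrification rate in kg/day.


Concentration drop: TAN_in - TAN_out = 7.23 - 0.63 = 6.6 mg/L
Hourly TAN removed = Q * dTAN = 195.1 m^3/h * 6.6 mg/L = 1287.66 g/h  (m^3/h * mg/L = g/h)
Daily TAN removed = 1287.66 * 24 = 30903.84 g/day
Convert to kg/day: 30903.84 / 1000 = 30.90384 kg/day

30.90384 kg/day


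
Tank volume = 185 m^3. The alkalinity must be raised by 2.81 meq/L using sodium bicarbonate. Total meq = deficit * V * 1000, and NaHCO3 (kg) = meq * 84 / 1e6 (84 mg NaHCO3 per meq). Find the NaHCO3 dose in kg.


Tank volume in L = 185 m^3 * 1000 = 185000 L
Total meq required = 2.81 meq/L * 185000 L = 519850 meq
NaHCO3 mass = 519850 meq * 84 mg/meq / 1e6 = 43.6674 kg

43.6674 kg


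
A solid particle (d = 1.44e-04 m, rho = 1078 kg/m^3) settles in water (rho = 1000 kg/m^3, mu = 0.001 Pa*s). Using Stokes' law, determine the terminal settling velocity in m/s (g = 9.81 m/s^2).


Density difference: rho_p - rho_f = 1078 - 1000 = 78 kg/m^3
d^2 = (1.44e-04)^2 = 2.0736e-08 m^2
Numerator = (rho_p - rho_f) * g * d^2 = 78 * 9.81 * 2.0736e-08 = 1.5866772e-05
Denominator = 18 * mu = 18 * 0.001 = 0.018
v_s = 1.5866772e-05 / 0.018 = 8.81487e-04 m/s
Check: Re = rho_f * v_s * d / mu = 1000 * 8.81487e-04 * 1.44e-04 / 0.001 = 0.127 < 1, so Stokes' law applies.

8.81487e-04 m/s


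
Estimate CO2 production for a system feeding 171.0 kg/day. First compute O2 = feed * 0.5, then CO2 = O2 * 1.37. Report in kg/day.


O2 = 171.0 * 0.5 = 85.5
CO2 = 85.5 * 1.37 = 117.135

117.135 kg/day


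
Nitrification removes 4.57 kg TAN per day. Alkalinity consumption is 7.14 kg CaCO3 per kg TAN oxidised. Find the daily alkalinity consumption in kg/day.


Alkalinity factor: 7.14 kg CaCO3 consumed per kg TAN nitrified
alk = 4.57 kg TAN * 7.14 = 32.6298 kg CaCO3/day

32.6298 kg CaCO3/day


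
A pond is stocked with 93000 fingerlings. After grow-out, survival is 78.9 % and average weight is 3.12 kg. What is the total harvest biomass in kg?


Survivors = 93000 * 78.9/100 = 73377 fish
Harvest biomass = survivors * W_f = 73377 * 3.12 = 228936.24 kg

228936.24 kg


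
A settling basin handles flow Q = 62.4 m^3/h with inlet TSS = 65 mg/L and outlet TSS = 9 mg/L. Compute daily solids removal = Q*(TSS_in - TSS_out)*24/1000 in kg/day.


Concentration drop: TSS_in - TSS_out = 65 - 9 = 56 mg/L
Hourly solids removed = Q * dTSS = 62.4 m^3/h * 56 mg/L = 3494.4 g/h  (m^3/h * mg/L = g/h)
Daily solids removed = 3494.4 * 24 = 83865.6 g/day
Convert g to kg: 83865.6 / 1000 = 83.8656 kg/day

83.8656 kg/day


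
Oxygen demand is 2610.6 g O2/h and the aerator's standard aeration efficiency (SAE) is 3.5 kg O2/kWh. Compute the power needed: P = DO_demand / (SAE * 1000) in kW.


SAE in g O2/kWh = 3.5 * 1000 = 3500 g/kWh
P = DO_demand / SAE_g = 2610.6 / 3500 = 0.745886 kW

0.745886 kW


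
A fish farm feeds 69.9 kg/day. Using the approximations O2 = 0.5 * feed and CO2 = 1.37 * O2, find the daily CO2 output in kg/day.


O2 = 69.9 * 0.5 = 34.95
CO2 = 34.95 * 1.37 = 47.8815

47.8815 kg/day


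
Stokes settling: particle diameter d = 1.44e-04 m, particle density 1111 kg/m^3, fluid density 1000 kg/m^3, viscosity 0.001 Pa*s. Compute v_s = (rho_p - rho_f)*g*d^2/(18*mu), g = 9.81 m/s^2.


Density difference: rho_p - rho_f = 1111 - 1000 = 111 kg/m^3
d^2 = (1.44e-04)^2 = 2.0736e-08 m^2
Numerator = (rho_p - rho_f) * g * d^2 = 111 * 9.81 * 2.0736e-08 = 2.2579638e-05
Denominator = 18 * mu = 18 * 0.001 = 0.018
v_s = 2.2579638e-05 / 0.018 = 0.00125442 m/s
Check: Re = rho_f * v_s * d / mu = 1000 * 0.00125442 * 1.44e-04 / 0.001 = 0.181 < 1, so Stokes' law applies.

0.00125442 m/s


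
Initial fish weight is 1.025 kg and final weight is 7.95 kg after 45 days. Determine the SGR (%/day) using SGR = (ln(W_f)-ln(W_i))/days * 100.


ln(W_f) = ln(7.95) = 2.0731719
ln(W_i) = ln(1.025) = 0.024692613
ln(W_f) - ln(W_i) = 2.0731719 - 0.024692613 = 2.0484793
SGR = 2.0484793 / 45 * 100 = 4.55218 %/day

4.55218 %/day


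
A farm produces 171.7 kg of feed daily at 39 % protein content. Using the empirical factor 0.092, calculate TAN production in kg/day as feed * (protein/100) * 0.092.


Protein in feed = 171.7 * 39/100 = 66.963 kg/day
TAN = protein * 0.092 = 66.963 * 0.092 = 6.160596 kg/day

6.160596 kg/day


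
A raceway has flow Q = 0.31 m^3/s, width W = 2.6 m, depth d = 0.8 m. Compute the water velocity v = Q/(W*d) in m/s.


Cross-sectional area = W * d = 2.6 * 0.8 = 2.08 m^2
Velocity = Q / A = 0.31 / 2.08 = 0.149038 m/s

0.149038 m/s


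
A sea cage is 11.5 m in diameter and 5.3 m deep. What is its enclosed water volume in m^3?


r = d/2 = 11.5/2 = 5.75 m
Base area = pi*r^2 = pi*5.75^2 = 103.86891 m^2
Volume = 103.86891 * 5.3 = 550.505 m^3

550.505 m^3


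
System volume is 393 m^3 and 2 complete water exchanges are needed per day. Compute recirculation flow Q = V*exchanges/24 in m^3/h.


Daily recirculation volume = 393 m^3 * 2 = 786 m^3/day
Flow rate Q = daily volume / 24 h = 786 / 24 = 32.75 m^3/h

32.75 m^3/h


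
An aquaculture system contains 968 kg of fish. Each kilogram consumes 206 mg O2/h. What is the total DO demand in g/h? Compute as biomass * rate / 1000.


Total O2 consumption (mg/h) = 968 kg * 206 mg/(kg*h) = 199408 mg/h
Convert to g/h: 199408 / 1000 = 199.408 g/h

199.408 g/h


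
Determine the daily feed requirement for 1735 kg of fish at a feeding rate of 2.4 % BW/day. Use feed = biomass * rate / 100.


Feeding rate fraction = 2.4% / 100 = 0.024
Daily feed = 1735 kg * 0.024 = 41.64 kg/day

41.64 kg/day


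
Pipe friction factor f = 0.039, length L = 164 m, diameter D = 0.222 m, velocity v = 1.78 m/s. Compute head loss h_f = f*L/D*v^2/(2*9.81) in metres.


v^2 = 1.78^2 = 3.1684 m^2/s^2
L/D = 164/0.222 = 738.73874
h_f = f*(L/D)*v^2/(2g) = 0.039 * 738.73874 * 3.1684 / 19.62 = 4.65261 m

4.65261 m


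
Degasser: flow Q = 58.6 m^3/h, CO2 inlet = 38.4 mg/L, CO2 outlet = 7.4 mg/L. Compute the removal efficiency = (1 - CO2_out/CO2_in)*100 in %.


CO2_out / CO2_in = 7.4 / 38.4 = 0.19270833
Fraction remaining = 0.19270833
efficiency = (1 - 0.19270833) * 100 = 80.7292 %

80.7292 %


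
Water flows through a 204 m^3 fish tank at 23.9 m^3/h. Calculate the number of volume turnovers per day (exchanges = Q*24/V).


Daily flow volume = 23.9 m^3/h * 24 h = 573.6 m^3/day
Exchanges = daily flow / tank volume = 573.6 / 204 = 2.81176 exchanges/day

2.81176 exchanges/day


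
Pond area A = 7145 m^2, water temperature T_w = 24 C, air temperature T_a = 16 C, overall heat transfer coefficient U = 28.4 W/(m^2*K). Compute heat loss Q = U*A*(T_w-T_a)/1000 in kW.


Temperature difference dT = 24 - 16 = 8 K
Heat loss (W) = U * A * dT = 28.4 * 7145 * 8 = 1623344 W
Convert to kW: 1623344 / 1000 = 1623.344 kW

1623.344 kW


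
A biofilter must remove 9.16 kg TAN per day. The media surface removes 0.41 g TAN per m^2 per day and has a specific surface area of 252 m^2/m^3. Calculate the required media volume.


A = 9.16*1000 / 0.41 = 22341.463 m^2
V = 22341.463 / 252 = 88.6566

88.6566 m^3


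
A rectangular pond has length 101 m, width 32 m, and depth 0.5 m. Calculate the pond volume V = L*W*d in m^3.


Base area = L * W = 101 * 32 = 3232 m^2
Volume = area * depth = 3232 * 0.5 = 1616 m^3

1616 m^3


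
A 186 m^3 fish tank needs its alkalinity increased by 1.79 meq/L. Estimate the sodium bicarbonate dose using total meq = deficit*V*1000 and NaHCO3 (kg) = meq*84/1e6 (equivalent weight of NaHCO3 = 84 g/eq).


Tank volume in L = 186 m^3 * 1000 = 186000 L
Total meq required = 1.79 meq/L * 186000 L = 332940 meq
NaHCO3 mass = 332940 meq * 84 mg/meq / 1e6 = 27.967 kg

27.967 kg


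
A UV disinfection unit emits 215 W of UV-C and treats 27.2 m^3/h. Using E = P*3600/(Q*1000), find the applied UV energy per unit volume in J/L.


Energy delivered per hour = 215 W * 3600 s = 774000 J/h
Volume treated per hour = 27.2 m^3/h * 1000 = 27200 L/h
dose = 774000 / 27200 = 28.4559 J/L

28.4559 J/L


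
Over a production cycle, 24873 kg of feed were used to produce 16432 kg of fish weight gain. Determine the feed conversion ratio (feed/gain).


FCR = feed consumed / weight gained
FCR = 24873 kg / 16432 kg = 1.51369

1.51369


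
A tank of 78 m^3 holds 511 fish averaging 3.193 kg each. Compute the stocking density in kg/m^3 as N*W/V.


Total biomass = 511 fish * 3.193 kg = 1631.623 kg
Density = total biomass / volume = 1631.623 / 78 = 20.9182 kg/m^3

20.9182 kg/m^3


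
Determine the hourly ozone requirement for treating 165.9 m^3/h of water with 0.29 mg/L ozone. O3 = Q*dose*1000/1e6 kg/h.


O3 demand (mg/h) = Q * dose * 1000 = 165.9 * 0.29 * 1000 = 48111 mg/h
Convert mg to kg: 48111 / 1e6 = 0.048111 kg/h

0.048111 kg/h


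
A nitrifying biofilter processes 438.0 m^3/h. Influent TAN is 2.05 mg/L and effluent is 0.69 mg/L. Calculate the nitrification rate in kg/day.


Concentration drop: TAN_in - TAN_out = 2.05 - 0.69 = 1.36 mg/L
Hourly TAN removed = Q * dTAN = 438.0 m^3/h * 1.36 mg/L = 595.68 g/h  (m^3/h * mg/L = g/h)
Daily TAN removed = 595.68 * 24 = 14296.32 g/day
Convert to kg/day: 14296.32 / 1000 = 14.29632 kg/day

14.29632 kg/day


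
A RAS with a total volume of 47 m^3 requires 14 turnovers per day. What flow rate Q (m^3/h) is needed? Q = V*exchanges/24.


Daily recirculation volume = 47 m^3 * 14 = 658 m^3/day
Flow rate Q = daily volume / 24 h = 658 / 24 = 27.4167 m^3/h

27.4167 m^3/h


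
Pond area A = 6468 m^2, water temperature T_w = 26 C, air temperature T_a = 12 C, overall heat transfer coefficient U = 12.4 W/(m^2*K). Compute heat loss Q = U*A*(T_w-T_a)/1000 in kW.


Temperature difference dT = 26 - 12 = 14 K
Heat loss (W) = U * A * dT = 12.4 * 6468 * 14 = 1122844.8 W
Convert to kW: 1122844.8 / 1000 = 1122.8448 kW

1122.8448 kW


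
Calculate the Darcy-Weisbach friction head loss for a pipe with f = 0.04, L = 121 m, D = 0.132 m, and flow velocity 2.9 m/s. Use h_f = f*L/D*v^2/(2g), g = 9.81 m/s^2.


v^2 = 2.9^2 = 8.41 m^2/s^2
L/D = 121/0.132 = 916.66667
h_f = f*(L/D)*v^2/(2g) = 0.04 * 916.66667 * 8.41 / 19.62 = 15.717 m

15.717 m


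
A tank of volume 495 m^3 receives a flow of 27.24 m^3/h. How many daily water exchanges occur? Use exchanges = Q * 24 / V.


Daily flow volume = 27.24 m^3/h * 24 h = 653.76 m^3/day
Exchanges = daily flow / tank volume = 653.76 / 495 = 1.32073 exchanges/day

1.32073 exchanges/day


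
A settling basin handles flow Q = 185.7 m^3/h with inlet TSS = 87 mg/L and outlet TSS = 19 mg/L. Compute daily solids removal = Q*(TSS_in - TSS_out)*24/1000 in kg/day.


Concentration drop: TSS_in - TSS_out = 87 - 19 = 68 mg/L
Hourly solids removed = Q * dTSS = 185.7 m^3/h * 68 mg/L = 12627.6 g/h  (m^3/h * mg/L = g/h)
Daily solids removed = 12627.6 * 24 = 303062.4 g/day
Convert g to kg: 303062.4 / 1000 = 303.0624 kg/day

303.0624 kg/day


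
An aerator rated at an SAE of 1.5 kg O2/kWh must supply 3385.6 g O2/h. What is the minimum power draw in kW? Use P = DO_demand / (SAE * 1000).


SAE in g O2/kWh = 1.5 * 1000 = 1500 g/kWh
P = DO_demand / SAE_g = 3385.6 / 1500 = 2.25707 kW

2.25707 kW


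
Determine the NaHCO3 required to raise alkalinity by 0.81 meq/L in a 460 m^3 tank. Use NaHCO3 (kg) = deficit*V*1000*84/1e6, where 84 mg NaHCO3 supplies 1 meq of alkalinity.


Tank volume in L = 460 m^3 * 1000 = 460000 L
Total meq required = 0.81 meq/L * 460000 L = 372600 meq
NaHCO3 mass = 372600 meq * 84 mg/meq / 1e6 = 31.2984 kg

31.2984 kg


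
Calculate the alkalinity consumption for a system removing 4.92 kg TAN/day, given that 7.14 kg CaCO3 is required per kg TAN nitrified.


Alkalinity factor: 7.14 kg CaCO3 consumed per kg TAN nitrified
alk = 4.92 kg TAN * 7.14 = 35.1288 kg CaCO3/day

35.1288 kg CaCO3/day


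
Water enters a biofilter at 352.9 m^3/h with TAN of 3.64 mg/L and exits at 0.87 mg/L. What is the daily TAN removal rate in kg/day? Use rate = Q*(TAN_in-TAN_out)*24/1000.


Concentration drop: TAN_in - TAN_out = 3.64 - 0.87 = 2.77 mg/L
Hourly TAN removed = Q * dTAN = 352.9 m^3/h * 2.77 mg/L = 977.533 g/h  (m^3/h * mg/L = g/h)
Daily TAN removed = 977.533 * 24 = 23460.792 g/day
Convert to kg/day: 23460.792 / 1000 = 23.460792 kg/day

23.460792 kg/day


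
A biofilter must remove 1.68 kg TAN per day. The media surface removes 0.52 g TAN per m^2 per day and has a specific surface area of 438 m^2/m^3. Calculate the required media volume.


A = 1.68*1000 / 0.52 = 3230.7692 m^2
V = 3230.7692 / 438 = 7.37619

7.37619 m^3


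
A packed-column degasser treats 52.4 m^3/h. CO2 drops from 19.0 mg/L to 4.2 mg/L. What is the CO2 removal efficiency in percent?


CO2_out / CO2_in = 4.2 / 19.0 = 0.22105263
Fraction remaining = 0.22105263
efficiency = (1 - 0.22105263) * 100 = 77.8947 %

77.8947 %


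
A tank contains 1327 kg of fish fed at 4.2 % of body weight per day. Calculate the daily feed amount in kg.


Feeding rate fraction = 4.2% / 100 = 0.042
Daily feed = 1327 kg * 0.042 = 55.734 kg/day

55.734 kg/day


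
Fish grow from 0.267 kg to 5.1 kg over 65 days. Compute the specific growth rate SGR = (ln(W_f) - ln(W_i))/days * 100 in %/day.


ln(W_f) = ln(5.1) = 1.6292405
ln(W_i) = ln(0.267) = -1.3205066
ln(W_f) - ln(W_i) = 1.6292405 - -1.3205066 = 2.9497471
SGR = 2.9497471 / 65 * 100 = 4.53807 %/day

4.53807 %/day


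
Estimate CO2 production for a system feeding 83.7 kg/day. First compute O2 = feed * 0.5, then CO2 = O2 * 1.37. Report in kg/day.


O2 = 83.7 * 0.5 = 41.85
CO2 = 41.85 * 1.37 = 57.3345

57.3345 kg/day


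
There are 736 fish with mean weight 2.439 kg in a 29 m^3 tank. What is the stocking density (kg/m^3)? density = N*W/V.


Total biomass = 736 fish * 2.439 kg = 1795.104 kg
Density = total biomass / volume = 1795.104 / 29 = 61.9001 kg/m^3

61.9001 kg/m^3


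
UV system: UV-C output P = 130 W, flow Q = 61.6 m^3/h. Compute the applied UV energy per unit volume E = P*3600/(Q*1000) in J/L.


Energy delivered per hour = 130 W * 3600 s = 468000 J/h
Volume treated per hour = 61.6 m^3/h * 1000 = 61600 L/h
dose = 468000 / 61600 = 7.5974 J/L

7.5974 J/L


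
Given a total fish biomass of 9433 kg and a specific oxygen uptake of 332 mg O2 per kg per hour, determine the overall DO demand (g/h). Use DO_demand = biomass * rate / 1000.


Total O2 consumption (mg/h) = 9433 kg * 332 mg/(kg*h) = 3131756 mg/h
Convert to g/h: 3131756 / 1000 = 3131.756 g/h

3131.756 g/h


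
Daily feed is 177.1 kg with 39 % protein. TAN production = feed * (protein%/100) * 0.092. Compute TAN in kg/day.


Protein in feed = 177.1 * 39/100 = 69.069 kg/day
TAN = protein * 0.092 = 69.069 * 0.092 = 6.354348 kg/day

6.354348 kg/day


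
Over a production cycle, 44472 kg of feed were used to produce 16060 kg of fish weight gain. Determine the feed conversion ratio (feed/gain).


FCR = feed consumed / weight gained
FCR = 44472 kg / 16060 kg = 2.76912

2.76912


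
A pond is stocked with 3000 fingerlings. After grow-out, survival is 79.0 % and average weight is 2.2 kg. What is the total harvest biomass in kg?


Survivors = 3000 * 79.0/100 = 2370 fish
Harvest biomass = survivors * W_f = 2370 * 2.2 = 5214 kg

5214 kg


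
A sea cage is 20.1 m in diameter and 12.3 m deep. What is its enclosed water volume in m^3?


r = d/2 = 20.1/2 = 10.05 m
Base area = pi*r^2 = pi*10.05^2 = 317.30871 m^2
Volume = 317.30871 * 12.3 = 3902.9 m^3

3902.9 m^3


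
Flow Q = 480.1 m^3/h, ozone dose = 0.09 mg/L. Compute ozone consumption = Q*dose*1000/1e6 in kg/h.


O3 demand (mg/h) = Q * dose * 1000 = 480.1 * 0.09 * 1000 = 43209 mg/h
Convert mg to kg: 43209 / 1e6 = 0.043209 kg/h

0.043209 kg/h


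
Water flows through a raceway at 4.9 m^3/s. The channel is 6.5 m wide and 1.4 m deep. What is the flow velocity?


Cross-sectional area = W * d = 6.5 * 1.4 = 9.1 m^2
Velocity = Q / A = 4.9 / 9.1 = 0.538462 m/s

0.538462 m/s


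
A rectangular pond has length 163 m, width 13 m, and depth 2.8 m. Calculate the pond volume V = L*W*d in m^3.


Base area = L * W = 163 * 13 = 2119 m^2
Volume = area * depth = 2119 * 2.8 = 5933.2 m^3

5933.2 m^3


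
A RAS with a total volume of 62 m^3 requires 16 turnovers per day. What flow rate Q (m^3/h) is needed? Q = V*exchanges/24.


Daily recirculation volume = 62 m^3 * 16 = 992 m^3/day
Flow rate Q = daily volume / 24 h = 992 / 24 = 41.3333 m^3/h

41.3333 m^3/h


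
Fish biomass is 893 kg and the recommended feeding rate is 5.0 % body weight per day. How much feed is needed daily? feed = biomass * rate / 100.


Feeding rate fraction = 5.0% / 100 = 0.05
Daily feed = 893 kg * 0.05 = 44.65 kg/day

44.65 kg/day


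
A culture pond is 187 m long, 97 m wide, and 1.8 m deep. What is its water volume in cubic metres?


Base area = L * W = 187 * 97 = 18139 m^2
Volume = area * depth = 18139 * 1.8 = 32650.2 m^3

32650.2 m^3


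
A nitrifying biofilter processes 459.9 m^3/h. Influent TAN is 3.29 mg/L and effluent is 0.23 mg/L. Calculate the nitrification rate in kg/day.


Concentration drop: TAN_in - TAN_out = 3.29 - 0.23 = 3.06 mg/L
Hourly TAN removed = Q * dTAN = 459.9 m^3/h * 3.06 mg/L = 1407.294 g/h  (m^3/h * mg/L = g/h)
Daily TAN removed = 1407.294 * 24 = 33775.056 g/day
Convert to kg/day: 33775.056 / 1000 = 33.775056 kg/day

33.775056 kg/day


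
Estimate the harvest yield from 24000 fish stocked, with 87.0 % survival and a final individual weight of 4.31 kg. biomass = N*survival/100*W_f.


Survivors = 24000 * 87.0/100 = 20880 fish
Harvest biomass = survivors * W_f = 20880 * 4.31 = 89992.8 kg

89992.8 kg


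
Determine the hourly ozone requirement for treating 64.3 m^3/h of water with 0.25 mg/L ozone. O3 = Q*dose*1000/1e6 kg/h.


O3 demand (mg/h) = Q * dose * 1000 = 64.3 * 0.25 * 1000 = 16075 mg/h
Convert mg to kg: 16075 / 1e6 = 0.016075 kg/h

0.016075 kg/h


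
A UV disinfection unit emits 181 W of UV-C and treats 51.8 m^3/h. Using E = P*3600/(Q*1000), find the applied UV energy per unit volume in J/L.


Energy delivered per hour = 181 W * 3600 s = 651600 J/h
Volume treated per hour = 51.8 m^3/h * 1000 = 51800 L/h
dose = 651600 / 51800 = 12.5792 J/L

12.5792 J/L


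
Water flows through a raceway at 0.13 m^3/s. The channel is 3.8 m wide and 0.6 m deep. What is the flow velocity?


Cross-sectional area = W * d = 3.8 * 0.6 = 2.28 m^2
Velocity = Q / A = 0.13 / 2.28 = 0.0570175 m/s

0.0570175 m/s


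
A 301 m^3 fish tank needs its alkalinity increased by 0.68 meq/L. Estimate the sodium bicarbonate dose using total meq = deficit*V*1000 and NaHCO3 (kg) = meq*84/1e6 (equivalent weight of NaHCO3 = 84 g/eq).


Tank volume in L = 301 m^3 * 1000 = 301000 L
Total meq required = 0.68 meq/L * 301000 L = 204680 meq
NaHCO3 mass = 204680 meq * 84 mg/meq / 1e6 = 17.1931 kg

17.1931 kg


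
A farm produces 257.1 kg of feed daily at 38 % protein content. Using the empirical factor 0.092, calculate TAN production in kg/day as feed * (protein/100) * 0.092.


Protein in feed = 257.1 * 38/100 = 97.698 kg/day
TAN = protein * 0.092 = 97.698 * 0.092 = 8.988216 kg/day

8.988216 kg/day


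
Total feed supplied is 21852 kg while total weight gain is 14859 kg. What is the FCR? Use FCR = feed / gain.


FCR = feed consumed / weight gained
FCR = 21852 kg / 14859 kg = 1.47062

1.47062


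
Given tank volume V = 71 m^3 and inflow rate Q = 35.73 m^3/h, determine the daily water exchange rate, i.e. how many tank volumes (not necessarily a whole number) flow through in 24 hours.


Daily flow volume = 35.73 m^3/h * 24 h = 857.52 m^3/day
Exchanges = daily flow / tank volume = 857.52 / 71 = 12.0777 exchanges/day

12.0777 exchanges/day


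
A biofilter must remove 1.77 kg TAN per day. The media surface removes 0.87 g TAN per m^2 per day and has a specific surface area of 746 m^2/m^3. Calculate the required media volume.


A = 1.77*1000 / 0.87 = 2034.4828 m^2
V = 2034.4828 / 746 = 2.72719

2.72719 m^3


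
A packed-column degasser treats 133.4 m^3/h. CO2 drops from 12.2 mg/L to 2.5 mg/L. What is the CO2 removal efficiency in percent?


CO2_out / CO2_in = 2.5 / 12.2 = 0.20491803
Fraction remaining = 0.20491803
efficiency = (1 - 0.20491803) * 100 = 79.5082 %

79.5082 %


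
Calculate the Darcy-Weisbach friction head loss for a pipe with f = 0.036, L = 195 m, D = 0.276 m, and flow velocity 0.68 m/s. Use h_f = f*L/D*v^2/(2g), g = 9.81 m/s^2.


v^2 = 0.68^2 = 0.4624 m^2/s^2
L/D = 195/0.276 = 706.52174
h_f = f*(L/D)*v^2/(2g) = 0.036 * 706.52174 * 0.4624 / 19.62 = 0.599442 m

0.599442 m


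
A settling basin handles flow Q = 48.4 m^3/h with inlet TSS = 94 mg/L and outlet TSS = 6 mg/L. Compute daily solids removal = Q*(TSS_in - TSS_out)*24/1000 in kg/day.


Concentration drop: TSS_in - TSS_out = 94 - 6 = 88 mg/L
Hourly solids removed = Q * dTSS = 48.4 m^3/h * 88 mg/L = 4259.2 g/h  (m^3/h * mg/L = g/h)
Daily solids removed = 4259.2 * 24 = 102220.8 g/day
Convert g to kg: 102220.8 / 1000 = 102.2208 kg/day

102.2208 kg/day


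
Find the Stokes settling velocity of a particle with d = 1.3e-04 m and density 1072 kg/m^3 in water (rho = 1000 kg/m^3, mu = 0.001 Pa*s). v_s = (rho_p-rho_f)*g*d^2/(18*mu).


Density difference: rho_p - rho_f = 1072 - 1000 = 72 kg/m^3
d^2 = (1.3e-04)^2 = 1.69e-08 m^2
Numerator = (rho_p - rho_f) * g * d^2 = 72 * 9.81 * 1.69e-08 = 1.1936808e-05
Denominator = 18 * mu = 18 * 0.001 = 0.018
v_s = 1.1936808e-05 / 0.018 = 6.63156e-04 m/s
Check: Re = rho_f * v_s * d / mu = 1000 * 6.63156e-04 * 1.3e-04 / 0.001 = 0.0862 < 1, so Stokes' law applies.

6.63156e-04 m/s


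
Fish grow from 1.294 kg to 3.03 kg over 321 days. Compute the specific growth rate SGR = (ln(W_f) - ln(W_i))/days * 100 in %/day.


ln(W_f) = ln(3.03) = 1.1085626
ln(W_i) = ln(1.294) = 0.2577382
ln(W_f) - ln(W_i) = 1.1085626 - 0.2577382 = 0.8508244
SGR = 0.8508244 / 321 * 100 = 0.265054 %/day

0.265054 %/day


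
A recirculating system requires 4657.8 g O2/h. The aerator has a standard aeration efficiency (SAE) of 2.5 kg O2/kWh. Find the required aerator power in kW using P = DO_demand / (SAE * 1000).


SAE in g O2/kWh = 2.5 * 1000 = 2500 g/kWh
P = DO_demand / SAE_g = 4657.8 / 2500 = 1.86312 kW

1.86312 kW


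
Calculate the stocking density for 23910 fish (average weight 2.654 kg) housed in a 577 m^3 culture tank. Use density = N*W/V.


Total biomass = 23910 fish * 2.654 kg = 63457.14 kg
Density = total biomass / volume = 63457.14 / 577 = 109.978 kg/m^3

109.978 kg/m^3


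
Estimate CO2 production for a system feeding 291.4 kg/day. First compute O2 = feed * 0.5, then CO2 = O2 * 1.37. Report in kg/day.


O2 = 291.4 * 0.5 = 145.7
CO2 = 145.7 * 1.37 = 199.609

199.609 kg/day


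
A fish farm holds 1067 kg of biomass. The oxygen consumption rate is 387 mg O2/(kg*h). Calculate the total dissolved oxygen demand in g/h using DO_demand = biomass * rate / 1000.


Total O2 consumption (mg/h) = 1067 kg * 387 mg/(kg*h) = 412929 mg/h
Convert to g/h: 412929 / 1000 = 412.929 g/h

412.929 g/h


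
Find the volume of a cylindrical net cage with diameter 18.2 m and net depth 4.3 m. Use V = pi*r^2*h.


r = d/2 = 18.2/2 = 9.1 m
Base area = pi*r^2 = pi*9.1^2 = 260.15529 m^2
Volume = 260.15529 * 4.3 = 1118.67 m^3

1118.67 m^3


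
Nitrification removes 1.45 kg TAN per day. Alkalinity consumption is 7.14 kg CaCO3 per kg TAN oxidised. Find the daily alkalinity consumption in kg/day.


Alkalinity factor: 7.14 kg CaCO3 consumed per kg TAN nitrified
alk = 1.45 kg TAN * 7.14 = 10.353 kg CaCO3/day

10.353 kg CaCO3/day


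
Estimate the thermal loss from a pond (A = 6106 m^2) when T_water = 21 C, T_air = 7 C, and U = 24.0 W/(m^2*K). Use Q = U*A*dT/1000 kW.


Temperature difference dT = 21 - 7 = 14 K
Heat loss (W) = U * A * dT = 24.0 * 6106 * 14 = 2051616 W
Convert to kW: 2051616 / 1000 = 2051.616 kW

2051.616 kW


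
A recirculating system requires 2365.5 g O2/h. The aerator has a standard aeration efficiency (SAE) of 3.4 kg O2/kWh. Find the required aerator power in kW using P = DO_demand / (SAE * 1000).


SAE in g O2/kWh = 3.4 * 1000 = 3400 g/kWh
P = DO_demand / SAE_g = 2365.5 / 3400 = 0.695735 kW

0.695735 kW


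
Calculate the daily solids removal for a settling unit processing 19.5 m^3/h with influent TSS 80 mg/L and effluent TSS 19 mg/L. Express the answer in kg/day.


Concentration drop: TSS_in - TSS_out = 80 - 19 = 61 mg/L
Hourly solids removed = Q * dTSS = 19.5 m^3/h * 61 mg/L = 1189.5 g/h  (m^3/h * mg/L = g/h)
Daily solids removed = 1189.5 * 24 = 28548 g/day
Convert g to kg: 28548 / 1000 = 28.548 kg/day

28.548 kg/day


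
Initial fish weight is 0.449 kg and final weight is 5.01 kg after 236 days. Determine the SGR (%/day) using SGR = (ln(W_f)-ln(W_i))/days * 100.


ln(W_f) = ln(5.01) = 1.6114359
ln(W_i) = ln(0.449) = -0.80073239
ln(W_f) - ln(W_i) = 1.6114359 - -0.80073239 = 2.4121683
SGR = 2.4121683 / 236 * 100 = 1.02211 %/day

1.02211 %/day


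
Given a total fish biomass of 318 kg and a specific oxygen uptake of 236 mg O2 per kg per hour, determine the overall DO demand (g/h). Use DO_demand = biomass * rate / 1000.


Total O2 consumption (mg/h) = 318 kg * 236 mg/(kg*h) = 75048 mg/h
Convert to g/h: 75048 / 1000 = 75.048 g/h

75.048 g/h


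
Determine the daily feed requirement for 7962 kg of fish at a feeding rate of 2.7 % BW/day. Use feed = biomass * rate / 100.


Feeding rate fraction = 2.7% / 100 = 0.027
Daily feed = 7962 kg * 0.027 = 214.974 kg/day

214.974 kg/day


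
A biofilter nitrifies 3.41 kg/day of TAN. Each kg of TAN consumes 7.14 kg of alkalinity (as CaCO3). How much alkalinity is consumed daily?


Alkalinity factor: 7.14 kg CaCO3 consumed per kg TAN nitrified
alk = 3.41 kg TAN * 7.14 = 24.3474 kg CaCO3/day

24.3474 kg CaCO3/day


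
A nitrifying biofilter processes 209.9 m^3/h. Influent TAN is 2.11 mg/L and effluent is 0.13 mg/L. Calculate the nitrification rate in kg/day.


Concentration drop: TAN_in - TAN_out = 2.11 - 0.13 = 1.98 mg/L
Hourly TAN removed = Q * dTAN = 209.9 m^3/h * 1.98 mg/L = 415.602 g/h  (m^3/h * mg/L = g/h)
Daily TAN removed = 415.602 * 24 = 9974.448 g/day
Convert to kg/day: 9974.448 / 1000 = 9.974448 kg/day

9.974448 kg/day
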